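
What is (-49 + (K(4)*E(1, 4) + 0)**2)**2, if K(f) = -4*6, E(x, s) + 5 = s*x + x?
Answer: 2401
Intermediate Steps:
E(x, s) = -5 + x + s*x (E(x, s) = -5 + (s*x + x) = -5 + (x + s*x) = -5 + x + s*x)
K(f) = -24
(-49 + (K(4)*E(1, 4) + 0)**2)**2 = (-49 + (-24*(-5 + 1 + 4*1) + 0)**2)**2 = (-49 + (-24*(-5 + 1 + 4) + 0)**2)**2 = (-49 + (-24*0 + 0)**2)**2 = (-49 + (0 + 0)**2)**2 = (-49 + 0**2)**2 = (-49 + 0)**2 = (-49)**2 = 2401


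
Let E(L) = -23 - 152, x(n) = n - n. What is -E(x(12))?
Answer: 175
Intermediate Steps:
x(n) = 0
E(L) = -175
-E(x(12)) = -1*(-175) = 175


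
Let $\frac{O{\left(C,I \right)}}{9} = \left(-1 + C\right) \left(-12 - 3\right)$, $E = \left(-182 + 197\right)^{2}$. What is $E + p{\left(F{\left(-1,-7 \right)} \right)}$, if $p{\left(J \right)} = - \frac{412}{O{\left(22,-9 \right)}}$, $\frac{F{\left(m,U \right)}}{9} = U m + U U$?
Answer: $\frac{638287}{2835} \approx 225.15$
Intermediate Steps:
$E = 225$ ($E = 15^{2} = 225$)
$O{\left(C,I \right)} = 135 - 135 C$ ($O{\left(C,I \right)} = 9 \left(-1 + C\right) \left(-12 - 3\right) = 9 \left(-1 + C\right) \left(-15\right) = 9 \left(15 - 15 C\right) = 135 - 135 C$)
$F{\left(m,U \right)} = 9 U^{2} + 9 U m$ ($F{\left(m,U \right)} = 9 \left(U m + U U\right) = 9 \left(U m + U^{2}\right) = 9 \left(U^{2} + U m\right) = 9 U^{2} + 9 U m$)
$p{\left(J \right)} = \frac{412}{2835}$ ($p{\left(J \right)} = - \frac{412}{135 - 2970} = - \frac{412}{-2835} = \left(-412\right) \left(- \frac{1}{2835}\right) = \frac{412}{2835}$)
$E + p{\left(F{\left(-1,-7 \right)} \right)} = 225 + \frac{412}{2835} = \frac{638287}{2835}$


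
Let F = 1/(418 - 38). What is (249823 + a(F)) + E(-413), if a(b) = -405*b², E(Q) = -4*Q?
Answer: 7262597919/28880 ≈ 2.5148e+5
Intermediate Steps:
F = 1/380 ≈ 0.0026316
(249823 + a(F)) + E(-413) = (249823 - 405*(1/380)²) - 4*(-413) = (249823 - 405*1/144400) + 1652 = (249823 - 81/28880) + 1652 = 7214888159/28880 + 1652 = 7262597919/28880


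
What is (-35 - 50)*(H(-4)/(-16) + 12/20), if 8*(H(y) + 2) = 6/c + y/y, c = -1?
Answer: -8313/128 ≈ -64.945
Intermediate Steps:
H(y) = -21/8 (H(y) = -2 + (6/(-1) + y/y)/8 = -2 + (6*(-1) + 1)/8 = -2 + (-6 + 1)/8 = -2 + (⅛)*(-5) = -2 - 5/8 = -21/8)
(-35 - 50)*(H(-4)/(-16) + 12/20) = (-35 - 50)*(-21/8/(-16) + 12/20) = -85*(-21/8*(-1/16) + 12*(1/20)) = -85*(21/128 + ⅗) = -85*489/640 = -8313/128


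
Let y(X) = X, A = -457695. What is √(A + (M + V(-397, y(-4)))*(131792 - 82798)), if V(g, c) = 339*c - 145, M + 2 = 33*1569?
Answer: 3*√273629629 ≈ 49625.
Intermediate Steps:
M = 51775 (M = -2 + 33*1569 = -2 + 51777 = 51775)
V(g, c) = -145 + 339*c
√(A + (M + V(-397, y(-4)))*(131792 - 82798)) = √(-457695 + (51775 + (-145 + 339*(-4)))*(131792 - 82798)) = √(-457695 + (51775 + (-145 - 1356))*48994) = √(-457695 + (51775 - 1501)*48994) = √(-457695 + 50274*48994) = √(-457695 + 2463124356) = √2462666661 = 3*√273629629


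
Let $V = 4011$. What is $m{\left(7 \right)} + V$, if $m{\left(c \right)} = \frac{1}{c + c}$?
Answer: $\frac{56155}{14} \approx 4011.1$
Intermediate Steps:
$m{\left(c \right)} = \frac{1}{2 c}$
$m{\left(7 \right)} + V = \frac{1}{2 \cdot 7} + 4011 = \frac{1}{2} \cdot \frac{1}{7} + 4011 = \frac{1}{14} + 4011 = \frac{56155}{14}$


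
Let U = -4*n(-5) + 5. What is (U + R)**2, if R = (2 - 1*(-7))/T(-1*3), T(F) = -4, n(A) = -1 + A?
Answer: 11449/16 ≈ 715.56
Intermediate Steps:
R = -9/4 (R = (2 - 1*(-7))/(-4) = (2 + 7)*(-1/4) = 9*(-1/4) = -9/4 ≈ -2.2500)
U = 29 (U = -4*(-1 - 5) + 5 = -4*(-6) + 5 = 24 + 5 = 29)
(U + R)**2 = (29 - 9/4)**2 = (107/4)**2 = 11449/16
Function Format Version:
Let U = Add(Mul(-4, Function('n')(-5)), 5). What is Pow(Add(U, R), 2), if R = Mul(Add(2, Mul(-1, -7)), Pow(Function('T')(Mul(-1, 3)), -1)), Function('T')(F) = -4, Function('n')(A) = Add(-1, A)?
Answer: Rational(11449, 16) ≈ 715.56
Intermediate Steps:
R = Rational(-9, 4) (R = Mul(Add(2, Mul(-1, -7)), Pow(-4, -1)) = Mul(Add(2, 7), Rational(-1, 4)) = Mul(9, Rational(-1, 4)) = Rational(-9, 4) ≈ -2.2500)
U = 29 (U = Add(Mul(-4, Add(-1, -5)), 5) = Add(Mul(-4, -6), 5) = Add(24, 5) = 29)
Pow(Add(U, R), 2) = Pow(Add(29, Rational(-9, 4)), 2) = Pow(Rational(107, 4), 2) = Rational(11449, 16)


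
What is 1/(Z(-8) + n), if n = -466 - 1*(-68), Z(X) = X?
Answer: -1/406 ≈ -0.0024631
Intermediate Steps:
n = -398 (n = -466 + 68 = -398)
1/(Z(-8) + n) = 1/(-8 - 398) = 1/(-406) = -1/406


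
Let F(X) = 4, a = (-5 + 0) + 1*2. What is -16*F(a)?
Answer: -64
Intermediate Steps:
a = -3 (a = -5 + 2 = -3)
-16*F(a) = -16*4 = -64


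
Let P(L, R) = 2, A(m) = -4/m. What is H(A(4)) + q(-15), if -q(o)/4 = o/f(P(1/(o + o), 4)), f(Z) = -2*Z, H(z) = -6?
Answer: -21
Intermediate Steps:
q(o) = o (q(o) = -4*o/((-2*2)) = -4*o/(-4) = -4*o*(-1)/4 = -(-1)*o = o)
H(A(4)) + q(-15) = -6 - 15 = -21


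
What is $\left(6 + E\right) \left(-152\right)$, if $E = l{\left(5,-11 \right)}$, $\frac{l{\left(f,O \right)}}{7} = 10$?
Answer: $-11552$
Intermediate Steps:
$l{\left(f,O \right)} = 70$ ($l{\left(f,O \right)} = 7 \cdot 10 = 70$)
$E = 70$
$\left(6 + E\right) \left(-152\right) = \left(6 + 70\right) \left(-152\right) = 76 \left(-152\right) = -11552$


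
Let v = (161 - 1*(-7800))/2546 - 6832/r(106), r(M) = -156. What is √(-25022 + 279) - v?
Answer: -245213/5226 + I*√24743 ≈ -46.922 + 157.3*I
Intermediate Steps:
v = 245213/5226 (v = (161 - 1*(-7800))/2546 - 6832/(-156) = (161 + 7800)*(1/2546) - 6832*(-1/156) = 7961*(1/2546) + 1708/39 = 419/134 + 1708/39 = 245213/5226 ≈ 46.922)
√(-25022 + 279) - v = √(-25022 + 279) - 1*245213/5226 = √(-24743) - 245213/5226 = I*√24743 - 245213/5226 = -245213/5226 + I*√24743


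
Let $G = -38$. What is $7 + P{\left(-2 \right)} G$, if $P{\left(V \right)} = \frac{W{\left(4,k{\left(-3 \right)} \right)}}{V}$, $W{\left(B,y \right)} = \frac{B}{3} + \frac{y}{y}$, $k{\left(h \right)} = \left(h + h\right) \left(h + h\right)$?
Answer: $\frac{154}{3} \approx 51.333$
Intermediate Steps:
$k{\left(h \right)} = 4 h^{2}$ ($k{\left(h \right)} = 2 h 2 h = 4 h^{2}$)
$W{\left(B,y \right)} = 1 + \frac{B}{3}$ ($W{\left(B,y \right)} = B \frac{1}{3} + 1 = \frac{B}{3} + 1 = 1 + \frac{B}{3}$)
$P{\left(V \right)} = \frac{7}{3 V}$ ($P{\left(V \right)} = \frac{1 + \frac{1}{3} \cdot 4}{V} = \frac{1 + \frac{4}{3}}{V} = \frac{7}{3 V}$)
$7 + P{\left(-2 \right)} G = 7 + \frac{7}{3 \left(-2\right)} \left(-38\right) = 7 + \frac{7}{3} \left(- \frac{1}{2}\right) \left(-38\right) = 7 - - \frac{133}{3} = 7 + \frac{133}{3} = \frac{154}{3}$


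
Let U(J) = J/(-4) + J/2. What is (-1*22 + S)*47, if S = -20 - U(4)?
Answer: -2021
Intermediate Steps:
U(J) = J/4 (U(J) = J*(-¼) + J*(½) = -J/4 + J/2 = J/4)
S = -21 (S = -20 - 4/4 = -20 - 1*1 = -20 - 1 = -21)
(-1*22 + S)*47 = (-1*22 - 21)*47 = (-22 - 21)*47 = -43*47 = -2021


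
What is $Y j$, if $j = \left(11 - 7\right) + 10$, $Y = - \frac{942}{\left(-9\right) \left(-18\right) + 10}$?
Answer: $- \frac{3297}{43} \approx -76.674$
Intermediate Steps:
$Y = - \frac{471}{86}$ ($Y = - \frac{942}{162 + 10} = - \frac{942}{172} = \left(-942\right) \frac{1}{172} = - \frac{471}{86} \approx -5.4767$)
$j = 14$ ($j = 4 + 10 = 14$)
$Y j = \left(- \frac{471}{86}\right) 14 = - \frac{3297}{43}$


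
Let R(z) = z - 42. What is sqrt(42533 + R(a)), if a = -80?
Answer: sqrt(42411) ≈ 205.94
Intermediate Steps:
R(z) = -42 + z
sqrt(42533 + R(a)) = sqrt(42533 + (-42 - 80)) = sqrt(42533 - 122) = sqrt(42411)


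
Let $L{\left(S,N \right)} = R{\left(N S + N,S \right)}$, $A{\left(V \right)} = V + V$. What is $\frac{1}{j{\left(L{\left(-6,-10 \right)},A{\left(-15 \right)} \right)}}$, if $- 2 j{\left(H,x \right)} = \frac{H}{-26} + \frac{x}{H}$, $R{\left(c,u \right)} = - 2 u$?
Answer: $\frac{52}{77} \approx 0.67532$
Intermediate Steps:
$A{\left(V \right)} = 2 V$
$L{\left(S,N \right)} = - 2 S$
$j{\left(H,x \right)} = \frac{H}{52} - \frac{x}{2 H}$ ($j{\left(H,x \right)} = - \frac{\frac{H}{-26} + \frac{x}{H}}{2} = - \frac{H \left(- \frac{1}{26}\right) + \frac{x}{H}}{2} = - \frac{- \frac{H}{26} + \frac{x}{H}}{2} = \frac{H}{52} - \frac{x}{2 H}$)
$\frac{1}{j{\left(L{\left(-6,-10 \right)},A{\left(-15 \right)} \right)}} = \frac{1}{\frac{\left(-2\right) \left(-6\right)}{52} - \frac{2 \left(-15\right)}{2 \left(\left(-2\right) \left(-6\right)\right)}} = \frac{1}{\frac{1}{52} \cdot 12 - - \frac{15}{12}} = \frac{1}{\frac{3}{13} - \left(-15\right) \frac{1}{12}} = \frac{1}{\frac{3}{13} + \frac{5}{4}} = \frac{1}{\frac{77}{52}} = \frac{52}{77}$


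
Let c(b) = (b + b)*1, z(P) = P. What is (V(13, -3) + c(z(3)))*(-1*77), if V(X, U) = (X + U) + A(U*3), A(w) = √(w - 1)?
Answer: -1232 - 77*I*√10 ≈ -1232.0 - 243.5*I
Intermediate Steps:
A(w) = √(-1 + w)
V(X, U) = U + X + √(-1 + 3*U) (V(X, U) = (X + U) + √(-1 + U*3) = (U + X) + √(-1 + 3*U) = U + X + √(-1 + 3*U))
c(b) = 2*b (c(b) = (2*b)*1 = 2*b)
(V(13, -3) + c(z(3)))*(-1*77) = ((-3 + 13 + √(-1 + 3*(-3))) + 2*3)*(-1*77) = ((-3 + 13 + √(-1 - 9)) + 6)*(-77) = ((-3 + 13 + √(-10)) + 6)*(-77) = ((-3 + 13 + I*√10) + 6)*(-77) = ((10 + I*√10) + 6)*(-77) = (16 + I*√10)*(-77) = -1232 - 77*I*√10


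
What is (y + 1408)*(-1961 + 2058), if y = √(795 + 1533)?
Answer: 136576 + 194*√582 ≈ 1.4126e+5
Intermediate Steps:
y = 2*√582 (y = √2328 = 2*√582 ≈ 48.249)
(y + 1408)*(-1961 + 2058) = (2*√582 + 1408)*(-1961 + 2058) = (1408 + 2*√582)*97 = 136576 + 194*√582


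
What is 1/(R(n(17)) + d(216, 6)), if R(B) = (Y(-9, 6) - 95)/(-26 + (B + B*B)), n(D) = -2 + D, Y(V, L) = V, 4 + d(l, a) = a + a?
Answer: 107/804 ≈ 0.13308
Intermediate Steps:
d(l, a) = -4 + 2*a (d(l, a) = -4 + (a + a) = -4 + 2*a)
R(B) = -104/(-26 + B + B²) (R(B) = (-9 - 95)/(-26 + (B + B*B)) = -104/(-26 + (B + B²)) = -104/(-26 + B + B²))
1/(R(n(17)) + d(216, 6)) = 1/(-104/(-26 + (-2 + 17) + (-2 + 17)²) + (-4 + 2*6)) = 1/(-104/(-26 + 15 + 15²) + (-4 + 12)) = 1/(-104/(-26 + 15 + 225) + 8) = 1/(-104/214 + 8) = 1/(-104*1/214 + 8) = 1/(-52/107 + 8) = 1/(804/107) = 107/804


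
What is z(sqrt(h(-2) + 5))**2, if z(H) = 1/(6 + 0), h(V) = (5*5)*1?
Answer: 1/36 ≈ 0.027778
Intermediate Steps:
h(V) = 25 (h(V) = 25*1 = 25)
z(H) = 1/6
z(sqrt(h(-2) + 5))**2 = (1/6)**2 = 1/36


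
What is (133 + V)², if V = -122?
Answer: 121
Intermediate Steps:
(133 + V)² = (133 - 122)² = 11² = 121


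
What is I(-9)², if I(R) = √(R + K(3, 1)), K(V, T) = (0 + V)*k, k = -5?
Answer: -24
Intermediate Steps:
K(V, T) = -5*V (K(V, T) = (0 + V)*(-5) = V*(-5) = -5*V)
I(R) = √(-15 + R) (I(R) = √(R - 5*3) = √(R - 15) = √(-15 + R))
I(-9)² = (√(-15 - 9))² = (√(-24))² = (2*I*√6)² = -24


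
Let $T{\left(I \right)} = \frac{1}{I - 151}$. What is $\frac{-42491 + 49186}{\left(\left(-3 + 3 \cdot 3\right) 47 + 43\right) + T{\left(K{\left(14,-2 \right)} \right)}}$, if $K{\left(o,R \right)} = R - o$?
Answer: $\frac{1118065}{54274} \approx 20.6$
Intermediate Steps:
$T{\left(I \right)} = \frac{1}{-151 + I}$
$\frac{-42491 + 49186}{\left(\left(-3 + 3 \cdot 3\right) 47 + 43\right) + T{\left(K{\left(14,-2 \right)} \right)}} = \frac{-42491 + 49186}{\left(\left(-3 + 3 \cdot 3\right) 47 + 43\right) + \frac{1}{-151 - 16}} = \frac{6695}{\left(\left(-3 + 9\right) 47 + 43\right) + \frac{1}{-151 - 16}} = \frac{6695}{\left(6 \cdot 47 + 43\right) + \frac{1}{-151 - 16}} = \frac{6695}{\left(282 + 43\right) + \frac{1}{-167}} = \frac{6695}{325 - \frac{1}{167}} = \frac{6695}{\frac{54274}{167}} = 6695 \cdot \frac{167}{54274} = \frac{1118065}{54274}$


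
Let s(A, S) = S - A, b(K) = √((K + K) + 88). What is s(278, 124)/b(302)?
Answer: -77*√173/173 ≈ -5.8542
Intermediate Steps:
b(K) = √(88 + 2*K) (b(K) = √(2*K + 88) = √(88 + 2*K))
s(278, 124)/b(302) = (124 - 1*278)/(√(88 + 2*302)) = (124 - 278)/(√(88 + 604)) = -154*√173/346 = -77*√173/173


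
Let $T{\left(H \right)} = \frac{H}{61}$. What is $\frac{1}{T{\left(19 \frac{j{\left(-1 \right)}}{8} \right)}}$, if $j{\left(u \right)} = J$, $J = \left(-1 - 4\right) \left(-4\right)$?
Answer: $\frac{122}{95} \approx 1.2842$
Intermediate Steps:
$J = 20$ ($J = \left(-5\right) \left(-4\right) = 20$)
$j{\left(u \right)} = 20$
$T{\left(H \right)} = \frac{H}{61}$ ($T{\left(H \right)} = H \frac{1}{61} = \frac{H}{61}$)
$\frac{1}{T{\left(19 \frac{j{\left(-1 \right)}}{8} \right)}} = \frac{1}{\frac{1}{61} \cdot 19 \cdot \frac{20}{8}} = \frac{1}{\frac{1}{61} \cdot 19 \cdot 20 \cdot \frac{1}{8}} = \frac{1}{\frac{1}{61} \cdot 19 \cdot \frac{5}{2}} = \frac{1}{\frac{1}{61} \cdot \frac{95}{2}} = \frac{1}{\frac{95}{122}} = \frac{122}{95}$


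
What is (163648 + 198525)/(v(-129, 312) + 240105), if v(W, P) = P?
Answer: 362173/240417 ≈ 1.5064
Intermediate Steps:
(163648 + 198525)/(v(-129, 312) + 240105) = (163648 + 198525)/(312 + 240105) = 362173/240417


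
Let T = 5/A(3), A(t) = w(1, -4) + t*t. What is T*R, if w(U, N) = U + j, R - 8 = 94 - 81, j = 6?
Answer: 105/16 ≈ 6.5625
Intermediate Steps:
R = 21 (R = 8 + (94 - 81) = 8 + 13 = 21)
w(U, N) = 6 + U (w(U, N) = U + 6 = 6 + U)
A(t) = 7 + t² (A(t) = (6 + 1) + t*t = 7 + t²)
T = 5/16 (T = 5/(7 + 3²) = 5/(7 + 9) = 5/16 ≈ 0.31250)
T*R = (5/16)*21 = 105/16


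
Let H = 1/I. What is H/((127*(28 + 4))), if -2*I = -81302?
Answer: 1/165205664 ≈ 6.0531e-9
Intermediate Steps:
I = 40651 (I = -½*(-81302) = 40651)
H = 1/40651 ≈ 2.4600e-5
H/((127*(28 + 4))) = 1/(40651*((127*(28 + 4)))) = 1/(40651*((127*32))) = (1/40651)/4064 = (1/40651)*(1/4064) = 1/165205664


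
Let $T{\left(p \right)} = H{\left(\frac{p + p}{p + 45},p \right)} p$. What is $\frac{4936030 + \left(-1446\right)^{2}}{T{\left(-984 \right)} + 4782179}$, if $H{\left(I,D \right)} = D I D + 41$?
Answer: $- \frac{2199434098}{623528926669} \approx -0.0035274$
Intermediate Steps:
$H{\left(I,D \right)} = 41 + I D^{2}$ ($H{\left(I,D \right)} = I D^{2} + 41 = 41 + I D^{2}$)
$T{\left(p \right)} = p \left(41 + \frac{2 p^{3}}{45 + p}\right)$ ($T{\left(p \right)} = \left(41 + \frac{p + p}{p + 45} p^{2}\right) p = \left(41 + \frac{2 p}{45 + p} p^{2}\right) p = \left(41 + \frac{2 p^{3}}{45 + p}\right) p = p \left(41 + \frac{2 p^{3}}{45 + p}\right)$)
$\frac{4936030 + \left(-1446\right)^{2}}{T{\left(-984 \right)} + 4782179} = \frac{4936030 + \left(-1446\right)^{2}}{- \frac{984 \left(1845 + 2 \left(-984\right)^{3} + 41 \left(-984\right)\right)}{45 - 984} + 4782179} = \frac{4936030 + 2090916}{- \frac{984 \left(1845 + 2 \left(-952763904\right) - 40344\right)}{-939} + 4782179} = \frac{7026946}{\left(-984\right) \left(- \frac{1}{939}\right) \left(1845 - 1905527808 - 40344\right) + 4782179} = \frac{7026946}{\left(-984\right) \left(- \frac{1}{939}\right) \left(-1905566307\right) + 4782179} = \frac{7026946}{- \frac{625025748696}{313} + 4782179} = \frac{7026946}{- \frac{623528926669}{313}} = 7026946 \left(- \frac{313}{623528926669}\right) = - \frac{2199434098}{623528926669}$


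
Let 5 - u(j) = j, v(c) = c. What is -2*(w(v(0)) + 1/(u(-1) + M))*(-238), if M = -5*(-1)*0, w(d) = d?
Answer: 238/3 ≈ 79.333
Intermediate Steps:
u(j) = 5 - j
M = 0 (M = 5*0 = 0)
-2*(w(v(0)) + 1/(u(-1) + M))*(-238) = -2*(0 + 1/((5 - 1*(-1)) + 0))*(-238) = -2*(0 + 1/((5 + 1) + 0))*(-238) = -2*(0 + 1/(6 + 0))*(-238) = -2*(0 + 1/6)*(-238) = -2*(0 + ⅙)*(-238) = -2*⅙*(-238) = -⅓*(-238) = 238/3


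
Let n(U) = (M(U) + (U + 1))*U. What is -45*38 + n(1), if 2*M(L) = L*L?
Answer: -3415/2 ≈ -1707.5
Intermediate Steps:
M(L) = L**2/2 (M(L) = (L*L)/2 = L**2/2)
n(U) = U*(1 + U + U**2/2) (n(U) = (U**2/2 + (U + 1))*U = (U**2/2 + (1 + U))*U = (1 + U + U**2/2)*U = U*(1 + U + U**2/2))
-45*38 + n(1) = -45*38 + 1*(1 + 1 + (1/2)*1**2) = -1710 + 1*(1 + 1 + (1/2)*1) = -1710 + 1*(1 + 1 + 1/2) = -1710 + 1*(5/2) = -1710 + 5/2 = -3415/2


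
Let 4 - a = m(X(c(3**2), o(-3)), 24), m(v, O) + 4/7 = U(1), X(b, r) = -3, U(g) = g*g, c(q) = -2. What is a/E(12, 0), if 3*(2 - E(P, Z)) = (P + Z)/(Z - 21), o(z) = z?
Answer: 75/46 ≈ 1.6304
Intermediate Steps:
U(g) = g**2
E(P, Z) = 2 - (P + Z)/(3*(-21 + Z)) (E(P, Z) = 2 - (P + Z)/(3*(Z - 21)) = 2 - (P + Z)/(3*(-21 + Z)))
m(v, O) = 3/7 (m(v, O) = -4/7 + 1**2 = -4/7 + 1 = 3/7)
a = 25/7 (a = 4 - 1*3/7 = 4 - 3/7 = 25/7 ≈ 3.5714)
a/E(12, 0) = 25/(7*(((-126 - 1*12 + 5*0)/(3*(-21 + 0))))) = 25/(7*(((1/3)*(-126 - 12 + 0)/(-21)))) = 25/(7*(((1/3)*(-1/21)*(-138)))) = 25/(7*(46/21)) = (25/7)*(21/46) = 75/46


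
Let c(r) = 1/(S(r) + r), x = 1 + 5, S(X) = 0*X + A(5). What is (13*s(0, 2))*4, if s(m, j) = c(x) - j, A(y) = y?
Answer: -1092/11 ≈ -99.273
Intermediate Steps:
S(X) = 5 (S(X) = 0*X + 5 = 0 + 5 = 5)
x = 6
c(r) = 1/(5 + r)
s(m, j) = 1/11 - j (s(m, j) = 1/(5 + 6) - j = 1/11 - j)
(13*s(0, 2))*4 = (13*(1/11 - 1*2))*4 = (13*(1/11 - 2))*4 = (13*(-21/11))*4 = -273/11*4 = -1092/11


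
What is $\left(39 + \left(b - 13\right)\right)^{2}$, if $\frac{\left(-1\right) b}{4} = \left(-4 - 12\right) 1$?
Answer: $8100$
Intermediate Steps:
$b = 64$ ($b = - 4 \left(-4 - 12\right) 1 = - 4 \left(\left(-16\right) 1\right) = \left(-4\right) \left(-16\right) = 64$)
$\left(39 + \left(b - 13\right)\right)^{2} = \left(39 + \left(64 - 13\right)\right)^{2} = \left(39 + 51\right)^{2} = 90^{2} = 8100$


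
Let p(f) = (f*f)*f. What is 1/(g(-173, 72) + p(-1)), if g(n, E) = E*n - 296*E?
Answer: -1/33769 ≈ -2.9613e-5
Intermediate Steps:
g(n, E) = -296*E + E*n
p(f) = f**3 (p(f) = f**2*f = f**3)
1/(g(-173, 72) + p(-1)) = 1/(72*(-296 - 173) + (-1)**3) = 1/(72*(-469) - 1) = 1/(-33768 - 1) = 1/(-33769) = -1/33769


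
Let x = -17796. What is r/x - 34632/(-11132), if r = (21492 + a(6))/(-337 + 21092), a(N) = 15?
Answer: 1065941406953/342639230780 ≈ 3.1110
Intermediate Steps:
r = 21507/20755 (r = (21492 + 15)/(-337 + 21092) = 21507/20755 ≈ 1.0362)
r/x - 34632/(-11132) = (21507/20755)/(-17796) - 34632/(-11132) = (21507/20755)*(-1/17796) - 34632*(-1/11132) = -7169/123118660 + 8658/2783 = 1065941406953/342639230780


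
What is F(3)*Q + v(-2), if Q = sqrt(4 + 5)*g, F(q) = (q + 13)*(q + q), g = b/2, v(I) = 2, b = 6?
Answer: 866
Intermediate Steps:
g = 3 (g = 6/2 = 6*(1/2) = 3)
F(q) = 2*q*(13 + q) (F(q) = (13 + q)*(2*q) = 2*q*(13 + q))
Q = 9 (Q = sqrt(4 + 5)*3 = sqrt(9)*3 = 3*3 = 9)
F(3)*Q + v(-2) = (2*3*(13 + 3))*9 + 2 = (2*3*16)*9 + 2 = 96*9 + 2 = 864 + 2 = 866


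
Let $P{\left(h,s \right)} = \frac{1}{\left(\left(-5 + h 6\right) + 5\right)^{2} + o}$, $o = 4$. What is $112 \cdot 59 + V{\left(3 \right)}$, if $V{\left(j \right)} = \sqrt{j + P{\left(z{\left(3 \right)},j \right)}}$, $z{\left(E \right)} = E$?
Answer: $6608 + \frac{\sqrt{80770}}{164} \approx 6609.7$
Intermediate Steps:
$P{\left(h,s \right)} = \frac{1}{4 + 36 h^{2}}$ ($P{\left(h,s \right)} = \frac{1}{\left(\left(-5 + h 6\right) + 5\right)^{2} + 4} = \frac{1}{\left(\left(-5 + 6 h\right) + 5\right)^{2} + 4} = \frac{1}{\left(6 h\right)^{2} + 4} = \frac{1}{36 h^{2} + 4} = \frac{1}{4 + 36 h^{2}}$)
$V{\left(j \right)} = \sqrt{\frac{1}{328} + j}$ ($V{\left(j \right)} = \sqrt{j + \frac{1}{4 \left(1 + 9 \cdot 3^{2}\right)}} = \sqrt{j + \frac{1}{4 \left(1 + 9 \cdot 9\right)}} = \sqrt{j + \frac{1}{4 \left(1 + 81\right)}} = \sqrt{j + \frac{1}{4 \cdot 82}} = \sqrt{j + \frac{1}{4} \cdot \frac{1}{82}} = \sqrt{j + \frac{1}{328}} = \sqrt{\frac{1}{328} + j}$)
$112 \cdot 59 + V{\left(3 \right)} = 112 \cdot 59 + \frac{\sqrt{82 + 26896 \cdot 3}}{164} = 6608 + \frac{\sqrt{82 + 80688}}{164} = 6608 + \frac{\sqrt{80770}}{164}$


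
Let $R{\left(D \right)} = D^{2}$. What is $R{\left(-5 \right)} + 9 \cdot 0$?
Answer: $25$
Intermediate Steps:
$R{\left(-5 \right)} + 9 \cdot 0 = \left(-5\right)^{2} + 9 \cdot 0 = 25 + 0 = 25$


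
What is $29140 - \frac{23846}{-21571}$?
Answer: $\frac{628602786}{21571} \approx 29141.0$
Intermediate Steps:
$29140 - \frac{23846}{-21571} = 29140 - - \frac{23846}{21571} = 29140 + \frac{23846}{21571} = \frac{628602786}{21571}$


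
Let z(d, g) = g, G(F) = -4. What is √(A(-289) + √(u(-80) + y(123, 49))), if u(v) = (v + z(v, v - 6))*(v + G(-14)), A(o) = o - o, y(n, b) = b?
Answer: 13993^(¼) ≈ 10.876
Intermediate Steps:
A(o) = 0
u(v) = (-6 + 2*v)*(-4 + v) (u(v) = (v + (v - 6))*(v - 4) = (v + (-6 + v))*(-4 + v) = (-6 + 2*v)*(-4 + v))
√(A(-289) + √(u(-80) + y(123, 49))) = √(0 + √((24 - 14*(-80) + 2*(-80)²) + 49)) = √(0 + √((24 + 1120 + 2*6400) + 49)) = √(0 + √((24 + 1120 + 12800) + 49)) = √(0 + √(13944 + 49)) = √(0 + √13993) = √(√13993) = 13993^(¼)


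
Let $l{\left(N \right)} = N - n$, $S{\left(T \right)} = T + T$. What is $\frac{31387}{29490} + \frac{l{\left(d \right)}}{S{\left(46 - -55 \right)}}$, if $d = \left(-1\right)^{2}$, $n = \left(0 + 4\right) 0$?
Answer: $\frac{1592416}{1489245} \approx 1.0693$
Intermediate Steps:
$n = 0$ ($n = 4 \cdot 0 = 0$)
$S{\left(T \right)} = 2 T$
$d = 1$
$l{\left(N \right)} = N$ ($l{\left(N \right)} = N - 0 = N + 0 = N$)
$\frac{31387}{29490} + \frac{l{\left(d \right)}}{S{\left(46 - -55 \right)}} = \frac{31387}{29490} + 1 \frac{1}{2 \left(46 - -55\right)} = 31387 \cdot \frac{1}{29490} + 1 \frac{1}{2 \left(46 + 55\right)} = \frac{31387}{29490} + 1 \frac{1}{2 \cdot 101} = \frac{31387}{29490} + 1 \cdot \frac{1}{202} = \frac{31387}{29490} + \frac{1}{202} = \frac{1592416}{1489245}$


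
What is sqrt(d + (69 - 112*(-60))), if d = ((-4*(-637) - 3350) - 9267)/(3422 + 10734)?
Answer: sqrt(340080258085)/7078 ≈ 82.391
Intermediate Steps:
d = -10069/14156 (d = ((2548 - 3350) - 9267)/14156 = (-802 - 9267)*(1/14156) = -10069*1/14156 = -10069/14156 ≈ -0.71129)
sqrt(d + (69 - 112*(-60))) = sqrt(-10069/14156 + (69 - 112*(-60))) = sqrt(-10069/14156 + (69 + 6720)) = sqrt(-10069/14156 + 6789) = sqrt(96095015/14156) = sqrt(340080258085)/7078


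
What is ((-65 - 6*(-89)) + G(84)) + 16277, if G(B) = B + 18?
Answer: 16848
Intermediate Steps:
G(B) = 18 + B
((-65 - 6*(-89)) + G(84)) + 16277 = ((-65 - 6*(-89)) + (18 + 84)) + 16277 = ((-65 + 534) + 102) + 16277 = (469 + 102) + 16277 = 571 + 16277 = 16848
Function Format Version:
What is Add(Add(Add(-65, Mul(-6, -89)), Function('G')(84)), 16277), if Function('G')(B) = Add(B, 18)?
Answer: 16848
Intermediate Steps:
Function('G')(B) = Add(18, B)
Add(Add(Add(-65, Mul(-6, -89)), Function('G')(84)), 16277) = Add(Add(Add(-65, Mul(-6, -89)), Add(18, 84)), 16277) = Add(Add(Add(-65, 534), 102), 16277) = Add(Add(469, 102), 16277) = Add(571, 16277) = 16848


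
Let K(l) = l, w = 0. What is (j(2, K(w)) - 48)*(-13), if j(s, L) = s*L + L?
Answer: 624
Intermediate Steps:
j(s, L) = L + L*s (j(s, L) = L*s + L = L + L*s)
(j(2, K(w)) - 48)*(-13) = (0*(1 + 2) - 48)*(-13) = (0*3 - 48)*(-13) = (0 - 48)*(-13) = -48*(-13) = 624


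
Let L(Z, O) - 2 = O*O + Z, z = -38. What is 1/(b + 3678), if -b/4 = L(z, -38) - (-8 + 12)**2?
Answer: -1/1890 ≈ -0.00052910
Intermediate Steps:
L(Z, O) = 2 + Z + O**2 (L(Z, O) = 2 + (O*O + Z) = 2 + (O**2 + Z) = 2 + (Z + O**2) = 2 + Z + O**2)
b = -5568 (b = -4*((2 - 38 + (-38)**2) - (-8 + 12)**2) = -4*((2 - 38 + 1444) - 1*4**2) = -4*(1408 - 1*16) = -4*(1408 - 16) = -4*1392 = -5568)
1/(b + 3678) = 1/(-5568 + 3678) = 1/(-1890) = -1/1890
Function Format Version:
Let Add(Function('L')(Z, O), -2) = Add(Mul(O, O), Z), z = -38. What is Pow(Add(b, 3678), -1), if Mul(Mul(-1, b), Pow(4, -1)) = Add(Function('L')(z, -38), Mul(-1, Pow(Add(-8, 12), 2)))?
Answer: Rational(-1, 1890) ≈ -0.00052910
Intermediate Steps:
Function('L')(Z, O) = Add(2, Z, Pow(O, 2)) (Function('L')(Z, O) = Add(2, Add(Mul(O, O), Z)) = Add(2, Add(Pow(O, 2), Z)) = Add(2, Add(Z, Pow(O, 2))) = Add(2, Z, Pow(O, 2)))
b = -5568 (b = Mul(-4, Add(Add(2, -38, Pow(-38, 2)), Mul(-1, Pow(Add(-8, 12), 2)))) = Mul(-4, Add(Add(2, -38, 1444), Mul(-1, Pow(4, 2)))) = Mul(-4, Add(1408, Mul(-1, 16))) = Mul(-4, Add(1408, -16)) = Mul(-4, 1392) = -5568)
Pow(Add(b, 3678), -1) = Pow(Add(-5568, 3678), -1) = Pow(-1890, -1) = Rational(-1, 1890)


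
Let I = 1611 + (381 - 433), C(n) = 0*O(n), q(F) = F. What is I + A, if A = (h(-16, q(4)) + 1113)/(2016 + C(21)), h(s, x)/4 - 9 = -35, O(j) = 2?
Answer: 3143953/2016 ≈ 1559.5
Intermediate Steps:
C(n) = 0 (C(n) = 0*2 = 0)
I = 1559 (I = 1611 - 52 = 1559)
h(s, x) = -104 (h(s, x) = 36 + 4*(-35) = 36 - 140 = -104)
A = 1009/2016 (A = (-104 + 1113)/(2016 + 0) = 1009/2016 ≈ 0.50050)
I + A = 1559 + 1009/2016 = 3143953/2016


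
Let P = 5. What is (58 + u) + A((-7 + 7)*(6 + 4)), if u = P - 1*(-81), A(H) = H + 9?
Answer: 153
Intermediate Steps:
A(H) = 9 + H
u = 86 (u = 5 - 1*(-81) = 5 + 81 = 86)
(58 + u) + A((-7 + 7)*(6 + 4)) = (58 + 86) + (9 + (-7 + 7)*(6 + 4)) = 144 + (9 + 0*10) = 144 + (9 + 0) = 144 + 9 = 153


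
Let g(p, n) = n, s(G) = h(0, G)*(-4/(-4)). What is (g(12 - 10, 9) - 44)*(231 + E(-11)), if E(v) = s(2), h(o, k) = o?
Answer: -8085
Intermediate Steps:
s(G) = 0 (s(G) = 0*(-4/(-4)) = 0*(-4*(-¼)) = 0*1 = 0)
E(v) = 0
(g(12 - 10, 9) - 44)*(231 + E(-11)) = (9 - 44)*(231 + 0) = -35*231 = -8085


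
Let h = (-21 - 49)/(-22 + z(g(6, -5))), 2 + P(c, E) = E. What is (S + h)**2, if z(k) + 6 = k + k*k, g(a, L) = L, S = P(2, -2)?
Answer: 361/16 ≈ 22.563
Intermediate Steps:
P(c, E) = -2 + E
S = -4 (S = -2 - 2 = -4)
z(k) = -6 + k + k**2 (z(k) = -6 + (k + k*k) = -6 + (k + k**2) = -6 + k + k**2)
h = 35/4 (h = (-21 - 49)/(-22 + (-6 - 5 + (-5)**2)) = -70/(-22 + (-6 - 5 + 25)) = -70/(-22 + 14) = -70/(-8) = -70*(-1/8) = 35/4 ≈ 8.7500)
(S + h)**2 = (-4 + 35/4)**2 = (19/4)**2 = 361/16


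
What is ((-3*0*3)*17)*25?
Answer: 0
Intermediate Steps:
((-3*0*3)*17)*25 = ((0*3)*17)*25 = (0*17)*25 = 0*25 = 0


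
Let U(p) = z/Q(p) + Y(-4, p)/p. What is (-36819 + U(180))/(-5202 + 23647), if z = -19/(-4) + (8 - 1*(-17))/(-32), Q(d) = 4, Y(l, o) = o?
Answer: -4712577/2360960 ≈ -1.9960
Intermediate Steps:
z = 127/32 (z = -19*(-¼) + (8 + 17)*(-1/32) = 19/4 + 25*(-1/32) = 19/4 - 25/32 = 127/32 ≈ 3.9688)
U(p) = 255/128 (U(p) = (127/32)/4 + p/p = (127/32)*(¼) + 1 = 127/128 + 1 = 255/128)
(-36819 + U(180))/(-5202 + 23647) = (-36819 + 255/128)/(-5202 + 23647) = -4712577/128/18445 = -4712577/128*1/18445 = -4712577/2360960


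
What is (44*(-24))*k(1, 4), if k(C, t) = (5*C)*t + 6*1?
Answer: -27456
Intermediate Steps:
k(C, t) = 6 + 5*C*t (k(C, t) = 5*C*t + 6 = 6 + 5*C*t)
(44*(-24))*k(1, 4) = (44*(-24))*(6 + 5*1*4) = -1056*(6 + 20) = -1056*26 = -27456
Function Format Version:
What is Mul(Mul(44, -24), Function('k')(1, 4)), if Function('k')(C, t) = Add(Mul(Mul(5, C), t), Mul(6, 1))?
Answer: -27456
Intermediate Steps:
Function('k')(C, t) = Add(6, Mul(5, C, t)) (Function('k')(C, t) = Add(Mul(5, C, t), 6) = Add(6, Mul(5, C, t)))
Mul(Mul(44, -24), Function('k')(1, 4)) = Mul(Mul(44, -24), Add(6, Mul(5, 1, 4))) = Mul(-1056, Add(6, 20)) = Mul(-1056, 26) = -27456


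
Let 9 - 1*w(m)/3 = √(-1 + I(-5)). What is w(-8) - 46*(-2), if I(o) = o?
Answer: 119 - 3*I*√6 ≈ 119.0 - 7.3485*I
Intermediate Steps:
w(m) = 27 - 3*I*√6 (w(m) = 27 - 3*√(-1 - 5) = 27 - 3*I*√6)
w(-8) - 46*(-2) = (27 - 3*I*√6) - 46*(-2) = (27 - 3*I*√6) + 92 = 119 - 3*I*√6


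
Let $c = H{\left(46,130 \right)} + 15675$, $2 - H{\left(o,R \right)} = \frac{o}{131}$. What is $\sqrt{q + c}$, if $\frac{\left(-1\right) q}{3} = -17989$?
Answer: $\frac{3 \sqrt{132794962}}{131} \approx 263.9$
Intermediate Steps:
$H{\left(o,R \right)} = 2 - \frac{o}{131}$
$q = 53967$ ($q = \left(-3\right) \left(-17989\right) = 53967$)
$c = \frac{2053641}{131}$ ($c = \left(2 - \frac{46}{131}\right) + 15675 = \frac{216}{131} + 15675 = \frac{2053641}{131} \approx 15677.0$)
$\sqrt{q + c} = \sqrt{53967 + \frac{2053641}{131}} = \sqrt{\frac{9123318}{131}} = \frac{3 \sqrt{132794962}}{131}$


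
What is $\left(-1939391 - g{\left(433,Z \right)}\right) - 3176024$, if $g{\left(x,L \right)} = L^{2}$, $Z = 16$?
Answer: $-5115671$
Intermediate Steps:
$\left(-1939391 - g{\left(433,Z \right)}\right) - 3176024 = \left(-1939391 - 16^{2}\right) - 3176024 = \left(-1939391 - 256\right) - 3176024 = -1939647 - 3176024 = -5115671$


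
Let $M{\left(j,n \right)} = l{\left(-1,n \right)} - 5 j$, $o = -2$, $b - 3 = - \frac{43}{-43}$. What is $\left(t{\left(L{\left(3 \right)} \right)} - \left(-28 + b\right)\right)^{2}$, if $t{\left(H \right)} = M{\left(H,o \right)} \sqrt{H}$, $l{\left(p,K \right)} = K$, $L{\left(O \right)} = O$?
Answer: $1443 - 816 \sqrt{3} \approx 29.647$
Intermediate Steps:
$b = 4$ ($b = 3 - \frac{43}{-43} = 3 - -1 = 3 + 1 = 4$)
$M{\left(j,n \right)} = n - 5 j$
$t{\left(H \right)} = \sqrt{H} \left(-2 - 5 H\right)$ ($t{\left(H \right)} = \left(-2 - 5 H\right) \sqrt{H} = \sqrt{H} \left(-2 - 5 H\right)$)
$\left(t{\left(L{\left(3 \right)} \right)} - \left(-28 + b\right)\right)^{2} = \left(\sqrt{3} \left(-2 - 15\right) + \left(28 - 4\right)\right)^{2} = \left(\sqrt{3} \left(-17\right) + 24\right)^{2} = \left(- 17 \sqrt{3} + 24\right)^{2} = \left(24 - 17 \sqrt{3}\right)^{2}$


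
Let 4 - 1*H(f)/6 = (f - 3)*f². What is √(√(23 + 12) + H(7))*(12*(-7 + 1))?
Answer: -72*I*√(1152 - √35) ≈ -2437.5*I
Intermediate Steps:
H(f) = 24 - 6*f²*(-3 + f) (H(f) = 24 - 6*(f - 3)*f² = 24 - 6*(-3 + f)*f² = 24 - 6*f²*(-3 + f))
√(√(23 + 12) + H(7))*(12*(-7 + 1)) = √(√(23 + 12) + (24 - 6*7³ + 18*7²))*(12*(-7 + 1)) = √(√35 + (24 - 6*343 + 18*49))*(12*(-6)) = √(√35 + (24 - 2058 + 882))*(-72) = √(√35 - 1152)*(-72) = √(-1152 + √35)*(-72) = -72*√(-1152 + √35)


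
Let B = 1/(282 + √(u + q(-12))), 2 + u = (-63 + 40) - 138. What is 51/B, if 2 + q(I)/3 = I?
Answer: 14382 + 51*I*√205 ≈ 14382.0 + 730.21*I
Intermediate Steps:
q(I) = -6 + 3*I
u = -163 (u = -2 + ((-63 + 40) - 138) = -2 + (-23 - 138) = -2 - 161 = -163)
B = 1/(282 + I*√205) (B = 1/(282 + √(-163 + (-6 + 3*(-12)))) = 1/(282 + √(-163 + (-6 - 36))) = 1/(282 + √(-163 - 42)) = 1/(282 + √(-205)) = 1/(282 + I*√205) ≈ 0.003537 - 0.00017958*I)
51/B = 51/(282/79729 - I*√205/79729)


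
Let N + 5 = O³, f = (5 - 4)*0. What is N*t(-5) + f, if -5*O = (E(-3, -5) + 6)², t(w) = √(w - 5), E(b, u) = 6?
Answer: -2986609*I*√10/125 ≈ -75556.0*I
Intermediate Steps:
t(w) = √(-5 + w)
O = -144/5 (O = -(6 + 6)²/5 = -⅕*12² = -⅕*144 = -144/5 ≈ -28.800)
f = 0 (f = 1*0 = 0)
N = -2986609/125 (N = -5 + (-144/5)³ = -5 - 2985984/125 = -2986609/125 ≈ -23893.)
N*t(-5) + f = -2986609*√(-5 - 5)/125 + 0 = -2986609*I*√10/125 + 0 = -2986609*I*√10/125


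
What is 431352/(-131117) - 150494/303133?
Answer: -150489347614/39745889561 ≈ -3.7863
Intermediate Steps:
431352/(-131117) - 150494/303133 = 431352*(-1/131117) - 150494*1/303133 = -431352/131117 - 150494/303133 = -150489347614/39745889561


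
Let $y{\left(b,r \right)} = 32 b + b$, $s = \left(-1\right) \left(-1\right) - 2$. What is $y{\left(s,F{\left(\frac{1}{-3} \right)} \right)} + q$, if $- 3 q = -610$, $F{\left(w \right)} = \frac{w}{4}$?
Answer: $\frac{511}{3} \approx 170.33$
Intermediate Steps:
$s = -1$ ($s = 1 - 2 = -1$)
$F{\left(w \right)} = \frac{w}{4}$ ($F{\left(w \right)} = w \frac{1}{4} = \frac{w}{4}$)
$y{\left(b,r \right)} = 33 b$
$q = \frac{610}{3}$ ($q = \left(- \frac{1}{3}\right) \left(-610\right) = \frac{610}{3} \approx 203.33$)
$y{\left(s,F{\left(\frac{1}{-3} \right)} \right)} + q = 33 \left(-1\right) + \frac{610}{3} = -33 + \frac{610}{3} = \frac{511}{3}$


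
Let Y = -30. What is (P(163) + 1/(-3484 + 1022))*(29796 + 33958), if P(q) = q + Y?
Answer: 10437964265/1231 ≈ 8.4793e+6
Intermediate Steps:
P(q) = -30 + q (P(q) = q - 30 = -30 + q)
(P(163) + 1/(-3484 + 1022))*(29796 + 33958) = ((-30 + 163) + 1/(-3484 + 1022))*(29796 + 33958) = (133 + 1/(-2462))*63754 = (133 - 1/2462)*63754 = (327445/2462)*63754 = 10437964265/1231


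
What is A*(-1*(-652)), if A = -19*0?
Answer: 0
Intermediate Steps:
A = 0
A*(-1*(-652)) = 0*(-1*(-652)) = 0*652 = 0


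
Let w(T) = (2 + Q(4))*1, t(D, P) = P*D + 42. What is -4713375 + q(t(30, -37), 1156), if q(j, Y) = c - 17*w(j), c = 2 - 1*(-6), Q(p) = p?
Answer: -4713469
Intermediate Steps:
t(D, P) = 42 + D*P (t(D, P) = D*P + 42 = 42 + D*P)
c = 8 (c = 2 + 6 = 8)
w(T) = 6 (w(T) = (2 + 4)*1 = 6*1 = 6)
q(j, Y) = -94 (q(j, Y) = 8 - 17*6 = 8 - 102 = -94)
-4713375 + q(t(30, -37), 1156) = -4713375 - 94 = -4713469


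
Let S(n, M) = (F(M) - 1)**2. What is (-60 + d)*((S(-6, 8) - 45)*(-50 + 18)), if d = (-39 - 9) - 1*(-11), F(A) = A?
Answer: 12416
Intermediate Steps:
S(n, M) = (-1 + M)**2 (S(n, M) = (M - 1)**2 = (-1 + M)**2)
d = -37 (d = -48 + 11 = -37)
(-60 + d)*((S(-6, 8) - 45)*(-50 + 18)) = (-60 - 37)*(((-1 + 8)**2 - 45)*(-50 + 18)) = -97*(7**2 - 45)*(-32) = -97*(49 - 45)*(-32) = -388*(-32) = -97*(-128) = 12416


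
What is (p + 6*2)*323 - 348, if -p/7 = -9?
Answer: 23877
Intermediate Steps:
p = 63 (p = -7*(-9) = 63)
(p + 6*2)*323 - 348 = (63 + 6*2)*323 - 348 = (63 + 12)*323 - 348 = 75*323 - 348 = 24225 - 348 = 23877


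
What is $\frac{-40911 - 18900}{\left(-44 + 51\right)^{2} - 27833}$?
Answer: $\frac{59811}{27784} \approx 2.1527$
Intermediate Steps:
$\frac{-40911 - 18900}{\left(-44 + 51\right)^{2} - 27833} = - \frac{59811}{7^{2} - 27833} = - \frac{59811}{49 - 27833} = - \frac{59811}{-27784} = \left(-59811\right) \left(- \frac{1}{27784}\right) = \frac{59811}{27784}$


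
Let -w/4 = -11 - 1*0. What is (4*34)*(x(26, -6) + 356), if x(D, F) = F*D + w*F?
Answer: -8704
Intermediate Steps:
w = 44 (w = -4*(-11 - 1*0) = -4*(-11 + 0) = -4*(-11) = 44)
x(D, F) = 44*F + D*F (x(D, F) = F*D + 44*F = D*F + 44*F = 44*F + D*F)
(4*34)*(x(26, -6) + 356) = (4*34)*(-6*(44 + 26) + 356) = 136*(-6*70 + 356) = 136*(-420 + 356) = 136*(-64) = -8704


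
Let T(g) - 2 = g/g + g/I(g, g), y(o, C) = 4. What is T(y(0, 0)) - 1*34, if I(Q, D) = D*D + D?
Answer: -154/5 ≈ -30.800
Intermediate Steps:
I(Q, D) = D + D² (I(Q, D) = D² + D = D + D²)
T(g) = 3 + 1/(1 + g) (T(g) = 2 + (g/g + g/((g*(1 + g)))) = 2 + (1 + g*(1/(g*(1 + g)))) = 2 + (1 + 1/(1 + g)) = 3 + 1/(1 + g))
T(y(0, 0)) - 1*34 = (4 + 3*4)/(1 + 4) - 1*34 = (4 + 12)/5 - 34 = (⅕)*16 - 34 = 16/5 - 34 = -154/5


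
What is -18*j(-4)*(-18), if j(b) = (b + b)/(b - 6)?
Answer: 1296/5 ≈ 259.20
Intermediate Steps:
j(b) = 2*b/(-6 + b) (j(b) = (2*b)/(-6 + b) = 2*b/(-6 + b))
-18*j(-4)*(-18) = -36*(-4)/(-6 - 4)*(-18) = -36*(-4)/(-10)*(-18) = -36*(-4)*(-1)/10*(-18) = -18*⅘*(-18) = -72/5*(-18) = 1296/5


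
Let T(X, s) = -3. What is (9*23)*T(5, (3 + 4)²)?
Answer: -621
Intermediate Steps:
(9*23)*T(5, (3 + 4)²) = (9*23)*(-3) = 207*(-3) = -621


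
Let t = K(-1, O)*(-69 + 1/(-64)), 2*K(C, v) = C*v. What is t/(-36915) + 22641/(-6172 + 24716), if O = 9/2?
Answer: 4442202171/3650942720 ≈ 1.2167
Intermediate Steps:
O = 9/2 (O = 9*(½) = 9/2 ≈ 4.5000)
K(C, v) = C*v/2 (K(C, v) = (C*v)/2 = C*v/2)
t = 39753/256 (t = ((½)*(-1)*(9/2))*(-69 + 1/(-64)) = -9*(-69 - 1/64)/4 = -9/4*(-4417/64) = 39753/256 ≈ 155.29)
t/(-36915) + 22641/(-6172 + 24716) = (39753/256)/(-36915) + 22641/(-6172 + 24716) = (39753/256)*(-1/36915) + 22641/18544 = -13251/3150080 + 22641*(1/18544) = -13251/3150080 + 22641/18544 = 4442202171/3650942720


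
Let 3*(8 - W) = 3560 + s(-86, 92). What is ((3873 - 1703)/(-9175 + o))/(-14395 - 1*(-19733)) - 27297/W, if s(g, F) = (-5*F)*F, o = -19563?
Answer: -1046870466157/495799931008 ≈ -2.1115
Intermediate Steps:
s(g, F) = -5*F**2
W = 12928 (W = 8 - (3560 - 5*92**2)/3 = 8 - (3560 - 5*8464)/3 = 8 - (3560 - 42320)/3 = 8 - 1/3*(-38760) = 8 + 12920 = 12928)
((3873 - 1703)/(-9175 + o))/(-14395 - 1*(-19733)) - 27297/W = ((3873 - 1703)/(-9175 - 19563))/(-14395 - 1*(-19733)) - 27297/12928 = (2170/(-28738))/(-14395 + 19733) - 27297*1/12928 = (2170*(-1/28738))/5338 - 27297/12928 = -1085/14369*1/5338 - 27297/12928 = -1085/76701722 - 27297/12928 = -1046870466157/495799931008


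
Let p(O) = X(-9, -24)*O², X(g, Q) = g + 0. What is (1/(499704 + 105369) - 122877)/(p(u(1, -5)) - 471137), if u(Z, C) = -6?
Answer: 74349555020/285268321653 ≈ 0.26063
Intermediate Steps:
X(g, Q) = g
p(O) = -9*O²
(1/(499704 + 105369) - 122877)/(p(u(1, -5)) - 471137) = (1/(499704 + 105369) - 122877)/(-9*(-6)² - 471137) = (1/605073 - 122877)/(-9*36 - 471137) = (1/605073 - 122877)/(-324 - 471137) = -74349555020/605073/(-471461) = -74349555020/605073*(-1/471461) = 74349555020/285268321653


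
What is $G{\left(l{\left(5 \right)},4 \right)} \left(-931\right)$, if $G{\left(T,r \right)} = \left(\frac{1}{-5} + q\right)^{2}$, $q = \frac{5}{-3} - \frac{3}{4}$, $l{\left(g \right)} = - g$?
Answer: $- \frac{22948219}{3600} \approx -6374.5$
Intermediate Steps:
$q = - \frac{29}{12}$ ($q = 5 \left(- \frac{1}{3}\right) - \frac{3}{4} = - \frac{5}{3} - \frac{3}{4} = - \frac{29}{12} \approx -2.4167$)
$G{\left(T,r \right)} = \frac{24649}{3600}$ ($G{\left(T,r \right)} = \left(\frac{1}{-5} - \frac{29}{12}\right)^{2} = \left(- \frac{1}{5} - \frac{29}{12}\right)^{2} = \left(- \frac{157}{60}\right)^{2} = \frac{24649}{3600}$)
$G{\left(l{\left(5 \right)},4 \right)} \left(-931\right) = \frac{24649}{3600} \left(-931\right) = - \frac{22948219}{3600}$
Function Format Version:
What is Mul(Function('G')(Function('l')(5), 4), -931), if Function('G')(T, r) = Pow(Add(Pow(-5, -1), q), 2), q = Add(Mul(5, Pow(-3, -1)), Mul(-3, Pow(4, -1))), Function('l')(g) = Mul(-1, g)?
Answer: Rational(-22948219, 3600) ≈ -6374.5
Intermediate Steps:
q = Rational(-29, 12) (q = Add(Mul(5, Rational(-1, 3)), Mul(-3, Rational(1, 4))) = Add(Rational(-5, 3), Rational(-3, 4)) = Rational(-29, 12) ≈ -2.4167)
Function('G')(T, r) = Rational(24649, 3600) (Function('G')(T, r) = Pow(Add(Pow(-5, -1), Rational(-29, 12)), 2) = Pow(Add(Rational(-1, 5), Rational(-29, 12)), 2) = Pow(Rational(-157, 60), 2) = Rational(24649, 3600))
Mul(Function('G')(Function('l')(5), 4), -931) = Mul(Rational(24649, 3600), -931) = Rational(-22948219, 3600)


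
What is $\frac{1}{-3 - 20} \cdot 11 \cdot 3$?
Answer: $- \frac{33}{23} \approx -1.4348$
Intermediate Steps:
$\frac{1}{-3 - 20} \cdot 11 \cdot 3 = \frac{1}{-23} \cdot 11 \cdot 3 = \left(- \frac{1}{23}\right) 11 \cdot 3 = \left(- \frac{11}{23}\right) 3 = - \frac{33}{23}$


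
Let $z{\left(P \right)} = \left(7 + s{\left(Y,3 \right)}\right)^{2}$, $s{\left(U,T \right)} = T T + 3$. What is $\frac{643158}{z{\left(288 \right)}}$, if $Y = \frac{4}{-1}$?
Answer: $\frac{643158}{361} \approx 1781.6$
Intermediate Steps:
$Y = -4$ ($Y = 4 \left(-1\right) = -4$)
$s{\left(U,T \right)} = 3 + T^{2}$ ($s{\left(U,T \right)} = T^{2} + 3 = 3 + T^{2}$)
$z{\left(P \right)} = 361$ ($z{\left(P \right)} = \left(7 + \left(3 + 3^{2}\right)\right)^{2} = \left(7 + \left(3 + 9\right)\right)^{2} = \left(7 + 12\right)^{2} = 19^{2} = 361$)
$\frac{643158}{z{\left(288 \right)}} = \frac{643158}{361}$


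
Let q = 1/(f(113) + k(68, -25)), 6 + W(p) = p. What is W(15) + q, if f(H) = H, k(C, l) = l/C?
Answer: 68999/7659 ≈ 9.0089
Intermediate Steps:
W(p) = -6 + p
q = 68/7659 (q = 1/(113 - 25/68) = 1/(7659/68) = 68/7659 ≈ 0.0088784)
W(15) + q = (-6 + 15) + 68/7659 = 9 + 68/7659 = 68999/7659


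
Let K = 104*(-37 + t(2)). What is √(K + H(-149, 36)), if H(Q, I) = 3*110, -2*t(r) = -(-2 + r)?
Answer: I*√3518 ≈ 59.313*I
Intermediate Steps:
t(r) = -1 + r/2 (t(r) = -(-1)*(-2 + r)/2 = -(2 - r)/2 = -1 + r/2)
K = -3848 (K = 104*(-37 + (-1 + (½)*2)) = 104*(-37 + (-1 + 1)) = 104*(-37 + 0) = 104*(-37) = -3848)
H(Q, I) = 330
√(K + H(-149, 36)) = √(-3848 + 330) = √(-3518) = I*√3518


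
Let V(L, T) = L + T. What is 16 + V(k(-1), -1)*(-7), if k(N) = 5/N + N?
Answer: 65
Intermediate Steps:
k(N) = N + 5/N
16 + V(k(-1), -1)*(-7) = 16 + ((-1 + 5/(-1)) - 1)*(-7) = 16 + ((-1 + 5*(-1)) - 1)*(-7) = 16 + ((-1 - 5) - 1)*(-7) = 16 + (-6 - 1)*(-7) = 16 - 7*(-7) = 16 + 49 = 65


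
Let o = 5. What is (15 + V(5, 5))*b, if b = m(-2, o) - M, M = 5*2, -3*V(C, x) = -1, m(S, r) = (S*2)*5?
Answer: -460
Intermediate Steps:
m(S, r) = 10*S (m(S, r) = (2*S)*5 = 10*S)
V(C, x) = ⅓ (V(C, x) = -⅓*(-1) = ⅓)
M = 10
b = -30 (b = 10*(-2) - 1*10 = -20 - 10 = -30)
(15 + V(5, 5))*b = (15 + ⅓)*(-30) = (46/3)*(-30) = -460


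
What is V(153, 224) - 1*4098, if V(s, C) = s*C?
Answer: 30174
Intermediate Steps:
V(s, C) = C*s
V(153, 224) - 1*4098 = 224*153 - 1*4098 = 34272 - 4098 = 30174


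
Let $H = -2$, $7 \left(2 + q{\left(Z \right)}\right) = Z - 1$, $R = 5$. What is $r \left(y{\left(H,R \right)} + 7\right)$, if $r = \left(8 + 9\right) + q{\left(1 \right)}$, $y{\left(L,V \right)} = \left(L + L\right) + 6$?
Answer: $135$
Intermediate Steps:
$q{\left(Z \right)} = - \frac{15}{7} + \frac{Z}{7}$ ($q{\left(Z \right)} = -2 + \frac{Z - 1}{7} = -2 + \frac{-1 + Z}{7} = -2 + \left(- \frac{1}{7} + \frac{Z}{7}\right) = - \frac{15}{7} + \frac{Z}{7}$)
$y{\left(L,V \right)} = 6 + 2 L$ ($y{\left(L,V \right)} = 2 L + 6 = 6 + 2 L$)
$r = 15$ ($r = \left(8 + 9\right) + \left(- \frac{15}{7} + \frac{1}{7} \cdot 1\right) = 17 + \left(- \frac{15}{7} + \frac{1}{7}\right) = 17 - 2 = 15$)
$r \left(y{\left(H,R \right)} + 7\right) = 15 \left(\left(6 + 2 \left(-2\right)\right) + 7\right) = 15 \left(\left(6 - 4\right) + 7\right) = 15 \left(2 + 7\right) = 15 \cdot 9 = 135$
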